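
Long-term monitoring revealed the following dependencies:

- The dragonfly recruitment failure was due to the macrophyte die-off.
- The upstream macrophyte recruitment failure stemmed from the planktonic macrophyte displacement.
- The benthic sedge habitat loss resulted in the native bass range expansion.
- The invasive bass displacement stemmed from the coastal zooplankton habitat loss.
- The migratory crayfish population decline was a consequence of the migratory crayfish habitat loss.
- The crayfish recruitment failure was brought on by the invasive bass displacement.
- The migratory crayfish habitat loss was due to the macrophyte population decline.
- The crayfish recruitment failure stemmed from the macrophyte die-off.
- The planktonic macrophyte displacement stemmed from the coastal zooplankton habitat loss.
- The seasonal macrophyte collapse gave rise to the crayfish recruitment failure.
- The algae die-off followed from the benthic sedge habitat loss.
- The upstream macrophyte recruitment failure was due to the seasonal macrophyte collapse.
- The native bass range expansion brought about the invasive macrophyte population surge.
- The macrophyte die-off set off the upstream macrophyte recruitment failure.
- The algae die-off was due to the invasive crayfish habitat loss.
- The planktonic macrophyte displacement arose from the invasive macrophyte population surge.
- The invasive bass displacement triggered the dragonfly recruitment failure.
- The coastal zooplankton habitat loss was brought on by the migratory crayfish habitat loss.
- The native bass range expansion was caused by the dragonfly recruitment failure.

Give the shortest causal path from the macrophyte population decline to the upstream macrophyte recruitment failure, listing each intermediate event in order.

the macrophyte population decline → the migratory crayfish habitat loss
the migratory crayfish habitat loss → the coastal zooplankton habitat loss
the coastal zooplankton habitat loss → the planktonic macrophyte displacement
the planktonic macrophyte displacement → the upstream macrophyte recruitment failure
Length: 4 steps.

the macrophyte population decline → the migratory crayfish habitat loss → the coastal zooplankton habitat loss → the planktonic macrophyte displacement → the upstream macrophyte recruitment failure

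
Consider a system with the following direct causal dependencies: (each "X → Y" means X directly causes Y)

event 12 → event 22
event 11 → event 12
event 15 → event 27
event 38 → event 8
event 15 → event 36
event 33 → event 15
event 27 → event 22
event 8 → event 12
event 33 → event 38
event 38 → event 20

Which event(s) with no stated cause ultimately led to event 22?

event 11, event 33

Tracing upstream from event 22: event 22 ← event 27 ← event 15 ← event 33.
A separate upstream branch: event 22 ← event 12 ← event 11.
Each of those chain origins has no stated cause.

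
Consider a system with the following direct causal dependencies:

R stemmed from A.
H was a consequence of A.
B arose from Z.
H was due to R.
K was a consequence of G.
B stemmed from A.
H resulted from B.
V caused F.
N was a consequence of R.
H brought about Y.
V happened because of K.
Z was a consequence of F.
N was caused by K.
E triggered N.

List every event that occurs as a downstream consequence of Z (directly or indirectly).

Direct effects: B.
2 steps out: H.
3 steps out: Y.
Not reachable from it: G, E, K, V, A, F, R, N.

B, H, Y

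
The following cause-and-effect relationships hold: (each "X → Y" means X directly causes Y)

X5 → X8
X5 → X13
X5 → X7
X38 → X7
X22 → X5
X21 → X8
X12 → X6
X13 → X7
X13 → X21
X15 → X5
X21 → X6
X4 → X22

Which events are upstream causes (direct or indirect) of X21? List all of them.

X13, X15, X22, X4, X5

Immediate cause of X21: X13.
Further upstream: X4, X22, X15, X5.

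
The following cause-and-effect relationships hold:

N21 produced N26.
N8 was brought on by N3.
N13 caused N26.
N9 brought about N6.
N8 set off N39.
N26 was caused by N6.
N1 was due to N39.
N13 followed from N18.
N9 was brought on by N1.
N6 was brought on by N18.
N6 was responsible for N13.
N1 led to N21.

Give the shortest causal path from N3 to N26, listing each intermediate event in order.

N3 → N8
N8 → N39
N39 → N1
N1 → N21
N21 → N26
Length: 5 steps.

N3 → N8 → N39 → N1 → N21 → N26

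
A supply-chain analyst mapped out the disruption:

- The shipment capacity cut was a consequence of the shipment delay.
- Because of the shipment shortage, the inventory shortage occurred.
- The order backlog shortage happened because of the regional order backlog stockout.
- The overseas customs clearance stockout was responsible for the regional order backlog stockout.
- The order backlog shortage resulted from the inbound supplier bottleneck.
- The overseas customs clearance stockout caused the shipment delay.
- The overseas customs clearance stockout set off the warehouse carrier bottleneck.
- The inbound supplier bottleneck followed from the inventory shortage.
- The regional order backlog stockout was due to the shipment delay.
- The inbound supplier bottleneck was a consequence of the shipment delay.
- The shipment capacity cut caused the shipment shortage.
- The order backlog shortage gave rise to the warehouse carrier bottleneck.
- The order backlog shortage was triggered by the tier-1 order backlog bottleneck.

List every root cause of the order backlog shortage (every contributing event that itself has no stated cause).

Tracing upstream from the order backlog shortage: the order backlog shortage ← the regional order backlog stockout ← the overseas customs clearance stockout.
A separate upstream branch: the order backlog shortage ← the tier-1 order backlog bottleneck.
Each of those chain origins has no stated cause.

the overseas customs clearance stockout, the tier-1 order backlog bottleneck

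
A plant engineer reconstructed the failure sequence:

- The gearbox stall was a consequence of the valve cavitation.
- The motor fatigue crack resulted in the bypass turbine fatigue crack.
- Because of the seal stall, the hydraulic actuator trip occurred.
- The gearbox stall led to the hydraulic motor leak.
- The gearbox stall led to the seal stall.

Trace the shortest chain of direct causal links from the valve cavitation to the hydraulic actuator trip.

the valve cavitation → the gearbox stall
the gearbox stall → the seal stall
the seal stall → the hydraulic actuator trip
Length: 3 steps.

the valve cavitation → the gearbox stall → the seal stall → the hydraulic actuator trip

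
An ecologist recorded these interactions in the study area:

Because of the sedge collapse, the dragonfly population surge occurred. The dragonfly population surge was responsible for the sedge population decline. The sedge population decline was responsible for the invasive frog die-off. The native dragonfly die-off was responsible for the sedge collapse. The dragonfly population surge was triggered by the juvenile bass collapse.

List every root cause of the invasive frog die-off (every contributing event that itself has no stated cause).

Tracing upstream from the invasive frog die-off: the invasive frog die-off ← the sedge population decline ← the dragonfly population surge ← the sedge collapse ← the native dragonfly die-off.
A separate upstream branch: the invasive frog die-off ← the sedge population decline ← the dragonfly population surge ← the juvenile bass collapse.
Each of those chain origins has no stated cause.

the juvenile bass collapse, the native dragonfly die-off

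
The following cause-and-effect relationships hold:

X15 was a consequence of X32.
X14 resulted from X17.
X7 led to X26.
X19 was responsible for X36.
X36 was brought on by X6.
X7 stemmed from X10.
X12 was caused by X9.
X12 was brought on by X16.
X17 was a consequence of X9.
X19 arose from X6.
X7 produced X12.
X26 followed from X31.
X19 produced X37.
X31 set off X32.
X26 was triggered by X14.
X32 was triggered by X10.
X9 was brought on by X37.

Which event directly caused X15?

Upstream contributors include X10, X31, but only X32 feeds directly into X15.

X32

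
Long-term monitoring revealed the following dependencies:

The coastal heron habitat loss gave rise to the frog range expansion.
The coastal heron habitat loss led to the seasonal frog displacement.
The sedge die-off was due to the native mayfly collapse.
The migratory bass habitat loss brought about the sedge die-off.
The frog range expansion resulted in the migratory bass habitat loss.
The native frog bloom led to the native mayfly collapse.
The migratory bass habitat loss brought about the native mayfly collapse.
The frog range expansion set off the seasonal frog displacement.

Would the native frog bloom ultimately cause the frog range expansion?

The native frog bloom leads to the native mayfly collapse, the sedge die-off; the frog range expansion is not among them.

No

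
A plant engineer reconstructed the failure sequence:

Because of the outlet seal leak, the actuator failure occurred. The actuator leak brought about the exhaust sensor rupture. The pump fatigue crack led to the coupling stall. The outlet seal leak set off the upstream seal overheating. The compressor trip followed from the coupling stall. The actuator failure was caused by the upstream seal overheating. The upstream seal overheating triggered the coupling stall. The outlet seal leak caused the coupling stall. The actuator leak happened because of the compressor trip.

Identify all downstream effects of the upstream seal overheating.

the actuator failure, the actuator leak, the compressor trip, the coupling stall, the exhaust sensor rupture

Direct effects: the actuator failure, the coupling stall.
2 steps out: the compressor trip.
3 steps out: the actuator leak.
4 steps out: the exhaust sensor rupture.
Not reachable from it: the outlet seal leak, the pump fatigue crack.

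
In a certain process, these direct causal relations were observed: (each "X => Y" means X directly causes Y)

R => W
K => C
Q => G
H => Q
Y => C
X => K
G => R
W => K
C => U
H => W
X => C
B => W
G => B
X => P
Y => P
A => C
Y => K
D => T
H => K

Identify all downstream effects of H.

B, C, G, K, Q, R, U, W

Direct effects: Q, W, K.
2 steps out: G, C.
3 steps out: B, R, U.
Not reachable from it: D, T, Y, A, X, P.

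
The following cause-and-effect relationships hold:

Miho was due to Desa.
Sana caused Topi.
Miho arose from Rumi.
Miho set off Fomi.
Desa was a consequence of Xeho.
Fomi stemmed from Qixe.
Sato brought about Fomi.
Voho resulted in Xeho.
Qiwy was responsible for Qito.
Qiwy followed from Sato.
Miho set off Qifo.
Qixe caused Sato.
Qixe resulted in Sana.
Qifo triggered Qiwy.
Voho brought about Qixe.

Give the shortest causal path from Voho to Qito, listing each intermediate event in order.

Voho → Qixe → Sato → Qiwy → Qito

Voho → Qixe
Qixe → Sato
Sato → Qiwy
Qiwy → Qito
Length: 4 steps.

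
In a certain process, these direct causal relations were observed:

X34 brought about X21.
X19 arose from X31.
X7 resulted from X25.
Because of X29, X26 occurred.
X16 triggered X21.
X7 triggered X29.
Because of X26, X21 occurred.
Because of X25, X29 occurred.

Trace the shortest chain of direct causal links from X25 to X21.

X25 → X29 → X26 → X21

X25 → X29
X29 → X26
X26 → X21
Length: 3 steps.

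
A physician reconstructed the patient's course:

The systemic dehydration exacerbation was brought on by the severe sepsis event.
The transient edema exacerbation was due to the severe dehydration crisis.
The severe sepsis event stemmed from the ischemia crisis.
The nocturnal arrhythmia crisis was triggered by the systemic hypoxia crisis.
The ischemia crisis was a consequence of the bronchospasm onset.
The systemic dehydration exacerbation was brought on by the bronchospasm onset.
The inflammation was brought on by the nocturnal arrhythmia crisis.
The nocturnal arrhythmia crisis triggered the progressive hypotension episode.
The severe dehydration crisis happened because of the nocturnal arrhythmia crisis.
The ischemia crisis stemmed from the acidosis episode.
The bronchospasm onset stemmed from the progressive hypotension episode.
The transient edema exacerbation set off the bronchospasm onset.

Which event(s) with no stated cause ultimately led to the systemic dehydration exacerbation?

the acidosis episode, the systemic hypoxia crisis

Tracing upstream from the systemic dehydration exacerbation: the systemic dehydration exacerbation ← the bronchospasm onset ← the progressive hypotension episode ← the nocturnal arrhythmia crisis ← the systemic hypoxia crisis.
A separate upstream branch: the systemic dehydration exacerbation ← the severe sepsis event ← the ischemia crisis ← the acidosis episode.
Each of those chain origins has no stated cause.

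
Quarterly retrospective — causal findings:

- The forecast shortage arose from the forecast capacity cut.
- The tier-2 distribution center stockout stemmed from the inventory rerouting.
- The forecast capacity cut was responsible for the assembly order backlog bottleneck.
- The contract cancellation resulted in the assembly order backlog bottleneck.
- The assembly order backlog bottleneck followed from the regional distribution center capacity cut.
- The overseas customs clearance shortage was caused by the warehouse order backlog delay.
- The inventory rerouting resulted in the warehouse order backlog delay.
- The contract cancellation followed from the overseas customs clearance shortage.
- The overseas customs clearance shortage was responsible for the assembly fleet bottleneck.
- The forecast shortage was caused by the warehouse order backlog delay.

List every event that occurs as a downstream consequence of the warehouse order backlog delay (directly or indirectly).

Direct effects: the forecast shortage, the overseas customs clearance shortage.
2 steps out: the contract cancellation, the assembly fleet bottleneck.
3 steps out: the assembly order backlog bottleneck.
Not reachable from it: the forecast capacity cut, the inventory rerouting, the regional distribution center capacity cut, the tier-2 distribution center stockout.

the assembly fleet bottleneck, the assembly order backlog bottleneck, the contract cancellation, the forecast shortage, the overseas customs clearance shortage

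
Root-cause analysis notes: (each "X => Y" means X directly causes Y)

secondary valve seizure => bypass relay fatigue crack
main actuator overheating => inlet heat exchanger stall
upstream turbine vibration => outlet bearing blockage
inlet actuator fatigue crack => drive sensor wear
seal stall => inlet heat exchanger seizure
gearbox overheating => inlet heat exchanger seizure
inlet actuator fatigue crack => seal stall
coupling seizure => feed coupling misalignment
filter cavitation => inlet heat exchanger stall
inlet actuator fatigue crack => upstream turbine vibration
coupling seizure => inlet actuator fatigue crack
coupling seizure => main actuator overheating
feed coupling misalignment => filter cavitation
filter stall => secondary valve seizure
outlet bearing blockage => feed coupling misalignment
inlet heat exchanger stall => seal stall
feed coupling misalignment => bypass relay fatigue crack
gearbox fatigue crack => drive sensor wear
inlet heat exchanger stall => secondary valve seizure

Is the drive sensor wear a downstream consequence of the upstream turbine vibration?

The upstream turbine vibration leads to the outlet bearing blockage, the feed coupling misalignment, the filter cavitation, the inlet heat exchanger stall, the seal stall, the inlet heat exchanger seizure, the secondary valve seizure, the bypass relay fatigue crack; the drive sensor wear is not among them.

No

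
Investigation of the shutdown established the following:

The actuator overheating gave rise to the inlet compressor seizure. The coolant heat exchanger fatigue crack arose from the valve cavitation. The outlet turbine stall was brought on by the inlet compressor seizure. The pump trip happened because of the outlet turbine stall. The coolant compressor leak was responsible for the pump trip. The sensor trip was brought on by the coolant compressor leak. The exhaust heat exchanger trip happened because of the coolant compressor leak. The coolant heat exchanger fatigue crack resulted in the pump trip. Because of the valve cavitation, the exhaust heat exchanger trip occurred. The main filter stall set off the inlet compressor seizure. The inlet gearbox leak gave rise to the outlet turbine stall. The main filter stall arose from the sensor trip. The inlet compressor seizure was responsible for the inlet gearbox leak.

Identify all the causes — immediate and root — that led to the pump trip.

the actuator overheating, the coolant compressor leak, the coolant heat exchanger fatigue crack, the inlet compressor seizure, the inlet gearbox leak, the main filter stall, the outlet turbine stall, the sensor trip, the valve cavitation

Immediate causes of the pump trip: the coolant compressor leak, the outlet turbine stall, the coolant heat exchanger fatigue crack.
Further upstream: the sensor trip, the actuator overheating, the main filter stall, the inlet compressor seizure, the inlet gearbox leak, the valve cavitation.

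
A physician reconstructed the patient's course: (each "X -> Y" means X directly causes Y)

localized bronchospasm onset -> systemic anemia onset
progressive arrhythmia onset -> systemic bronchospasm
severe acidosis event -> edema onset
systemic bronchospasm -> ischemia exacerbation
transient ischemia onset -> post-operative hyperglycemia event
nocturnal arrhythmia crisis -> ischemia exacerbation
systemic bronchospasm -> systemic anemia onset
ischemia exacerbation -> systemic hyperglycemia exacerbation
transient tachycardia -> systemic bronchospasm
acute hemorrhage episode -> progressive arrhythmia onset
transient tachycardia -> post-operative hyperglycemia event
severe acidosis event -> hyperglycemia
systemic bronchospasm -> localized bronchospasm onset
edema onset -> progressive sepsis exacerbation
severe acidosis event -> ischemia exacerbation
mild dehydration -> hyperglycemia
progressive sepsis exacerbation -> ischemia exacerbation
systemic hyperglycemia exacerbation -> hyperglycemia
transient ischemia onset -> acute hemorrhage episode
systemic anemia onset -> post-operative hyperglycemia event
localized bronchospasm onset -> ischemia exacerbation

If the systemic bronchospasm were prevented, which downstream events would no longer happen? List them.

Downstream of the systemic bronchospasm: the localized bronchospasm onset, the systemic anemia onset, the post-operative hyperglycemia event, the ischemia exacerbation, the systemic hyperglycemia exacerbation, the hyperglycemia.
Of those, still caused via another path: the post-operative hyperglycemia event, the ischemia exacerbation, the systemic hyperglycemia exacerbation, the hyperglycemia.
The remainder have no surviving cause.

the localized bronchospasm onset, the systemic anemia onset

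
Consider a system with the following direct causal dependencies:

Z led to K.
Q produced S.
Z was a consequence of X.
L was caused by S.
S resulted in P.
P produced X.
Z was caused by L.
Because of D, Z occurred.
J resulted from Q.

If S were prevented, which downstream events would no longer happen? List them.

L, P, X

Downstream of S: L, P, X, Z, K.
Of those, still caused via another path: Z, K.
The remainder have no surviving cause.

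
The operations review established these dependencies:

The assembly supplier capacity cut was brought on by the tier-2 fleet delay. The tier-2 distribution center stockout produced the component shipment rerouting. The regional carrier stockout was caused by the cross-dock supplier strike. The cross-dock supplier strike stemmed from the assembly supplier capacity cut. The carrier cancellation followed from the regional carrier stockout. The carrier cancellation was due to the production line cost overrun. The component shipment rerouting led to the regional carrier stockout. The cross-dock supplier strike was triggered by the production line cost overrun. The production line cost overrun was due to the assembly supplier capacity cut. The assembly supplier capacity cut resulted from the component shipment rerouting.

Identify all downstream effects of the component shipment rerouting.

Direct effects: the assembly supplier capacity cut, the regional carrier stockout.
2 steps out: the production line cost overrun, the cross-dock supplier strike, the carrier cancellation.
Not reachable from it: the tier-2 distribution center stockout, the tier-2 fleet delay.

the assembly supplier capacity cut, the carrier cancellation, the cross-dock supplier strike, the production line cost overrun, the regional carrier stockout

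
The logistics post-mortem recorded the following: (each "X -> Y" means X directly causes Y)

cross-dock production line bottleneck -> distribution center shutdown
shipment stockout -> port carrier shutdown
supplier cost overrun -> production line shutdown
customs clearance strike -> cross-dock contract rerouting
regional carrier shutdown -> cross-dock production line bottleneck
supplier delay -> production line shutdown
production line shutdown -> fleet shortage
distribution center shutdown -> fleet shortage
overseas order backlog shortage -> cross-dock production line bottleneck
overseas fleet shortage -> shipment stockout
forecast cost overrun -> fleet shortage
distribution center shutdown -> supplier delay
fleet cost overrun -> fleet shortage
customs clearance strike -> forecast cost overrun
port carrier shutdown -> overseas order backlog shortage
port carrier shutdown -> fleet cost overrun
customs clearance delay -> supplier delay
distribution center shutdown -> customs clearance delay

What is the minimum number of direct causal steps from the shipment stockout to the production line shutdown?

Shortest chain: the shipment stockout → the port carrier shutdown → the overseas order backlog shortage → the cross-dock production line bottleneck → the distribution center shutdown → the supplier delay → the production line shutdown.

6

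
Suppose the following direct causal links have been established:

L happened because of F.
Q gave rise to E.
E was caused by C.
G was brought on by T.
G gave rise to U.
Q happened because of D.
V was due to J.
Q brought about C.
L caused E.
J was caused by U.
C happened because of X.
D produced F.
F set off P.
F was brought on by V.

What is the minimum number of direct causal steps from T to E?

Shortest chain: T → G → U → J → V → F → L → E.

7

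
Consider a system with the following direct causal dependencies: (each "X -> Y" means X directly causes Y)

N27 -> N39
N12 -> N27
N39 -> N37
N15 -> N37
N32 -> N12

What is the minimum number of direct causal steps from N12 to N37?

3

Shortest chain: N12 → N27 → N39 → N37.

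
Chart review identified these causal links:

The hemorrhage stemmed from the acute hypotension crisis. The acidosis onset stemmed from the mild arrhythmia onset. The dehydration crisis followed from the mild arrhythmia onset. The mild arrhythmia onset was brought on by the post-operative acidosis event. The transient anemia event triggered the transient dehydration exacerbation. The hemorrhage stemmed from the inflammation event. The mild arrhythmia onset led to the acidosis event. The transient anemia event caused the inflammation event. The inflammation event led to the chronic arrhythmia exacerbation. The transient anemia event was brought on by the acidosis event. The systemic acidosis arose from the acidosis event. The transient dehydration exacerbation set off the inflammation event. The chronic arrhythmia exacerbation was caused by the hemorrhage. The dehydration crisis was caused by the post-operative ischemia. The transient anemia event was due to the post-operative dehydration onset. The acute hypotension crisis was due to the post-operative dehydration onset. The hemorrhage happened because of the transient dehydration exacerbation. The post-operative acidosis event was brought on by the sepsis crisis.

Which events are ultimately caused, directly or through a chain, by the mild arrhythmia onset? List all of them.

Direct effects: the acidosis onset, the acidosis event, the dehydration crisis.
2 steps out: the transient anemia event, the systemic acidosis.
3 steps out: the transient dehydration exacerbation, the inflammation event.
4 steps out: the hemorrhage, the chronic arrhythmia exacerbation.
Not reachable from it: the post-operative ischemia, the sepsis crisis, the post-operative dehydration onset, the post-operative acidosis event, the acute hypotension crisis.

the acidosis event, the acidosis onset, the chronic arrhythmia exacerbation, the dehydration crisis, the hemorrhage, the inflammation event, the systemic acidosis, the transient anemia event, the transient dehydration exacerbation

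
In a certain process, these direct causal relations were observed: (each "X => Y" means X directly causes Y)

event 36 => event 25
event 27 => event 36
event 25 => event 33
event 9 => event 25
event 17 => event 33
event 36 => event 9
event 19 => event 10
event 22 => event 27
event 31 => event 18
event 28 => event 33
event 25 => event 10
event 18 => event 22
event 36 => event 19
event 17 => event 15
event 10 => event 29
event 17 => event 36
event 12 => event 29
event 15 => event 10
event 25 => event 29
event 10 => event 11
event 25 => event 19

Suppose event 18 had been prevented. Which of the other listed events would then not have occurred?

Downstream of event 18: event 22, event 27, event 36, event 9, event 25, event 19, event 10, event 11, event 29, event 33.
Of those, still caused via another path: event 36, event 9, event 25, event 19, event 10, event 11, event 29, event 33.
The remainder have no surviving cause.

event 22, event 27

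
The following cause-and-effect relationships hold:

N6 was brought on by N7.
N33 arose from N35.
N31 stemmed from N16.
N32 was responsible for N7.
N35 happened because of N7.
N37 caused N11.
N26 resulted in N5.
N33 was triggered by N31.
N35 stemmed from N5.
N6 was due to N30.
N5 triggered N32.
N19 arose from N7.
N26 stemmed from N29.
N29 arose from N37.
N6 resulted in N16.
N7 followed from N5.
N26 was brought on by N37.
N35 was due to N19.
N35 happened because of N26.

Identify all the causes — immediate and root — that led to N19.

N26, N29, N32, N37, N5, N7

Immediate cause of N19: N7.
Further upstream: N37, N29, N26, N5, N32.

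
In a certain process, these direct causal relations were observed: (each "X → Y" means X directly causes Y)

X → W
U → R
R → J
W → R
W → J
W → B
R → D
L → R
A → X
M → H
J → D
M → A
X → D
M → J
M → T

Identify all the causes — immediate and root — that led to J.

Immediate causes of J: M, W, R.
Further upstream: L, A, X, U.

A, L, M, R, U, W, X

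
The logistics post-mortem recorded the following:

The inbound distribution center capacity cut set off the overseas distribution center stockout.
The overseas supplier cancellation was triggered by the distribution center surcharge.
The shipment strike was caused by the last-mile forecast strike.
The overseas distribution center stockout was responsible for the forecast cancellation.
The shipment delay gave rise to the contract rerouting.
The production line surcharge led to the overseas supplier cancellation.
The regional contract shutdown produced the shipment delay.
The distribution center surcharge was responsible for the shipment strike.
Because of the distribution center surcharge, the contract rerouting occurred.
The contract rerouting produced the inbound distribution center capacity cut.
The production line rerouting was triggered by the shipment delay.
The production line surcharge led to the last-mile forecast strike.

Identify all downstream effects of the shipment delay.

the contract rerouting, the forecast cancellation, the inbound distribution center capacity cut, the overseas distribution center stockout, the production line rerouting

Direct effects: the contract rerouting, the production line rerouting.
2 steps out: the inbound distribution center capacity cut.
3 steps out: the overseas distribution center stockout.
4 steps out: the forecast cancellation.
Not reachable from it: the regional contract shutdown, the distribution center surcharge, the production line surcharge, the last-mile forecast strike, the overseas supplier cancellation, the shipment strike.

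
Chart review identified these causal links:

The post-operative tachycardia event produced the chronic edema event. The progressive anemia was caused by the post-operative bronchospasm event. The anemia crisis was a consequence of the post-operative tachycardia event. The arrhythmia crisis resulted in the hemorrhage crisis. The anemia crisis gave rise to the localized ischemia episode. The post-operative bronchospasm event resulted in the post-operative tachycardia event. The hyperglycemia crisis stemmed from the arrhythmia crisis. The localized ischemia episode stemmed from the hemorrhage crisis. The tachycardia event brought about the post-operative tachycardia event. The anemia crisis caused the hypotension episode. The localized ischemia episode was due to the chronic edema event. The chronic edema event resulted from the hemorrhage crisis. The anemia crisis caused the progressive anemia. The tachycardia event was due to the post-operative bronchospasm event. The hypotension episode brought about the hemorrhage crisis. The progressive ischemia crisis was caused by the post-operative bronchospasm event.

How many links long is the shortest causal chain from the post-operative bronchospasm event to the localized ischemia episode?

3

Shortest chain: the post-operative bronchospasm event → the post-operative tachycardia event → the anemia crisis → the localized ischemia episode.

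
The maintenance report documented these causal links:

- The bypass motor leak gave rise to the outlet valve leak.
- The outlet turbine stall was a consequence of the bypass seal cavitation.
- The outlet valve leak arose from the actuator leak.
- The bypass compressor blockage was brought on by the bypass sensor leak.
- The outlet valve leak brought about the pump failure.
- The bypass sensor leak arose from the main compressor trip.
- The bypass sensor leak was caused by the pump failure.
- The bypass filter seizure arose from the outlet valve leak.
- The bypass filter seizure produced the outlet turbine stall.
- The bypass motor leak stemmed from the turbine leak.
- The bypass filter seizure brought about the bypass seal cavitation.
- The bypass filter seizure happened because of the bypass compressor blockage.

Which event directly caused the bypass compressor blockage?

Upstream contributors include the turbine leak, the bypass motor leak, the actuator leak, the outlet valve leak, the main compressor trip, the pump failure, but only the bypass sensor leak feeds directly into the bypass compressor blockage.

the bypass sensor leak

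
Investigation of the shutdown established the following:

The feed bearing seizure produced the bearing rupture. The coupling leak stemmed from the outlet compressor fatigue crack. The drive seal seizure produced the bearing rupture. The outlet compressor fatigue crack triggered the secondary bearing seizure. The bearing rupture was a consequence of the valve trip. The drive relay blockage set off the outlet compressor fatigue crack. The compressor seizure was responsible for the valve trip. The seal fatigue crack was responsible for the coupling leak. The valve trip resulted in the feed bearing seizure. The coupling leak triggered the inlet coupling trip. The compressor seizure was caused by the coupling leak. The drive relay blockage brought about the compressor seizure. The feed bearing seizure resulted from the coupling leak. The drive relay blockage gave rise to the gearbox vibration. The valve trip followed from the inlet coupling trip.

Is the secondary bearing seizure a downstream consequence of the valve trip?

No

The valve trip leads to the feed bearing seizure, the bearing rupture; the secondary bearing seizure is not among them.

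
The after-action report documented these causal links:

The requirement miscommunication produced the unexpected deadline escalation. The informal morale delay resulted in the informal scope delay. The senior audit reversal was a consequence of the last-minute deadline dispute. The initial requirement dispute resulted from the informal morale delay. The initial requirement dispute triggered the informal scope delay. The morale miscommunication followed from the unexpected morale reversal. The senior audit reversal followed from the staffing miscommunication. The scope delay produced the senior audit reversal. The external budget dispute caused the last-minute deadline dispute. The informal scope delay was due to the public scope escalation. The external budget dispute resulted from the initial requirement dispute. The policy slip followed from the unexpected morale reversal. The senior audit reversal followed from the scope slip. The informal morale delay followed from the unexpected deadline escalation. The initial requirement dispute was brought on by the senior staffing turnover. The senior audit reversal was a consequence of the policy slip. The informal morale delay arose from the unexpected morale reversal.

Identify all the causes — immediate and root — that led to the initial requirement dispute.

the informal morale delay, the requirement miscommunication, the senior staffing turnover, the unexpected deadline escalation, the unexpected morale reversal

Immediate causes of the initial requirement dispute: the informal morale delay, the senior staffing turnover.
Further upstream: the unexpected morale reversal, the requirement miscommunication, the unexpected deadline escalation.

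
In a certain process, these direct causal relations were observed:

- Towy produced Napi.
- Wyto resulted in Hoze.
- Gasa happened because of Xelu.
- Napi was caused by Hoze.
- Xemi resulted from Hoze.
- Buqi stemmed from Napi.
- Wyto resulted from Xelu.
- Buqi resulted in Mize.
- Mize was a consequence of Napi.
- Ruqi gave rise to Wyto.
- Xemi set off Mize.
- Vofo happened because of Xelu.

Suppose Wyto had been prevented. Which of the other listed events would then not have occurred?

Downstream of Wyto: Hoze, Napi, Buqi, Xemi, Mize.
Of those, still caused via another path: Napi, Buqi, Mize.
The remainder have no surviving cause.

Hoze, Xemi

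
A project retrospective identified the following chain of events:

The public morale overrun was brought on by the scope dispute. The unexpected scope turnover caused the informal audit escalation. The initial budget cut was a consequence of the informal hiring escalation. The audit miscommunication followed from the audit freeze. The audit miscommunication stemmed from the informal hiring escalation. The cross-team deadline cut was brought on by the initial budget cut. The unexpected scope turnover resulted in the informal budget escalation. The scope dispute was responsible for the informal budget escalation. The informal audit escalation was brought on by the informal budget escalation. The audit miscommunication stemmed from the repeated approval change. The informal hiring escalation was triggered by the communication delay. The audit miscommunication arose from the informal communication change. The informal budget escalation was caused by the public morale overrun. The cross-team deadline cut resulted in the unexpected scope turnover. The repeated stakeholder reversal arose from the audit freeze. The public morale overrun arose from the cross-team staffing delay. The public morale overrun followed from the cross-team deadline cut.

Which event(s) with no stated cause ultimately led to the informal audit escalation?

Tracing upstream from the informal audit escalation: the informal audit escalation ← the informal budget escalation ← the public morale overrun ← the cross-team staffing delay.
A separate upstream branch: the informal audit escalation ← the unexpected scope turnover ← the cross-team deadline cut ← the initial budget cut ← the informal hiring escalation ← the communication delay.
A separate upstream branch: the informal audit escalation ← the informal budget escalation ← the scope dispute.
Each of those chain origins has no stated cause.

the communication delay, the cross-team staffing delay, the scope dispute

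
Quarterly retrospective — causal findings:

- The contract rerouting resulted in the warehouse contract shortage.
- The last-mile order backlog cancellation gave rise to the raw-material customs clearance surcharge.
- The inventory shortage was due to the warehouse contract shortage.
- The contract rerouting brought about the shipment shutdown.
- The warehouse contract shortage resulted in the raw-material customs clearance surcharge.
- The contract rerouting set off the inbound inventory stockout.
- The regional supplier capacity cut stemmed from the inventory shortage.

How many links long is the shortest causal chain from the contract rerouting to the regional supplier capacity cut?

Shortest chain: the contract rerouting → the warehouse contract shortage → the inventory shortage → the regional supplier capacity cut.

3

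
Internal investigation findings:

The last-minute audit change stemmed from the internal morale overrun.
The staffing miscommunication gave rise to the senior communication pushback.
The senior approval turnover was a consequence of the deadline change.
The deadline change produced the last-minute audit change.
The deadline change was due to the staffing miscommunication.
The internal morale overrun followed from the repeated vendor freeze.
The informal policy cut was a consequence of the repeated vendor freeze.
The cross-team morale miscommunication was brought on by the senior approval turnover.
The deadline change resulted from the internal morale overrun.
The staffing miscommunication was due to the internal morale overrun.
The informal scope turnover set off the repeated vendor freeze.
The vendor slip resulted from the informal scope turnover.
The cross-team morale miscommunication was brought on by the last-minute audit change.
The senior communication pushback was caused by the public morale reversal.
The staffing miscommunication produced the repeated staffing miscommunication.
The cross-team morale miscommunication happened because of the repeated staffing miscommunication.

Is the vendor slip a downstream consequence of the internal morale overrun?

The internal morale overrun leads to the staffing miscommunication, the repeated staffing miscommunication, the senior communication pushback, the deadline change, the last-minute audit change, the senior approval turnover, the cross-team morale miscommunication; the vendor slip is not among them.

No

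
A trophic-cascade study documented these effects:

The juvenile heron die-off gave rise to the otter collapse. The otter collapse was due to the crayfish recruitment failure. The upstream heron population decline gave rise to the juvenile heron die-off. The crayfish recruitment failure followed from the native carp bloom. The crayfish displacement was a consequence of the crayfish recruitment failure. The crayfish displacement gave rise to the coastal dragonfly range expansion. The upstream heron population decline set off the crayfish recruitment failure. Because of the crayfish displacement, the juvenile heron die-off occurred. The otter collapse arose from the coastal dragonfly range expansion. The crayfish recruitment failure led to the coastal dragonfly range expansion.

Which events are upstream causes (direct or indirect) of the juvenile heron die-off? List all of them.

the crayfish displacement, the crayfish recruitment failure, the native carp bloom, the upstream heron population decline

Immediate causes of the juvenile heron die-off: the upstream heron population decline, the crayfish displacement.
Further upstream: the native carp bloom, the crayfish recruitment failure.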